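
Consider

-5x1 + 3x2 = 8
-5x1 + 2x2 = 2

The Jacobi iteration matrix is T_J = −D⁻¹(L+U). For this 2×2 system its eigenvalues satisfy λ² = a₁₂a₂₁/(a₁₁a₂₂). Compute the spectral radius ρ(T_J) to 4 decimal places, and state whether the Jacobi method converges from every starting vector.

1.2247

a₁₂a₂₁/(a₁₁a₂₂) = (3)·(-5) / ((-5)·(2)) = 1.500000
ρ = √|1.500000| = √1.500000 = 1.2247
ρ > 1, so Jacobi diverges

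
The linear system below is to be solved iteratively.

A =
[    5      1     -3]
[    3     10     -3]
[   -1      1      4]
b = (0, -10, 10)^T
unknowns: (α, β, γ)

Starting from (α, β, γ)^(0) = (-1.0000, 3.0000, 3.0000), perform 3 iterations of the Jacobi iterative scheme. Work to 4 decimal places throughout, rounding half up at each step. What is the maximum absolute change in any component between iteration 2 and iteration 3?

0.9720

Iteration 1:
  α = (0 - (1)·3.0000 - (-3)·3.0000) / (5) = 1.2000
  β = (-10 - (3)·-1.0000 - (-3)·3.0000) / (10) = 0.2000
  γ = (10 - (-1)·-1.0000 - (1)·3.0000) / (4) = 1.5000
Iteration 2:
  α = (0 - (1)·0.2000 - (-3)·1.5000) / (5) = 0.8600
  β = (-10 - (3)·1.2000 - (-3)·1.5000) / (10) = -0.9100
  γ = (10 - (-1)·1.2000 - (1)·0.2000) / (4) = 2.7500
Iteration 3:
  α = (0 - (1)·-0.9100 - (-3)·2.7500) / (5) = 1.8320
  β = (-10 - (3)·0.8600 - (-3)·2.7500) / (10) = -0.4330
  γ = (10 - (-1)·0.8600 - (1)·-0.9100) / (4) = 2.9425
Change: (0.9720, 0.4770, 0.1925) → max |·| = 0.9720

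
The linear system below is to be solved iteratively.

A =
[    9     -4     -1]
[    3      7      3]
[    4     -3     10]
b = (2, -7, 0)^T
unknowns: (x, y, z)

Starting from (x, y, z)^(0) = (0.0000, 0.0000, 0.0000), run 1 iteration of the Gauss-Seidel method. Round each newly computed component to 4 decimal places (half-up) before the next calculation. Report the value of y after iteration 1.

-1.0952

Iteration 1:
  x = (2 - (-4)·0.0000 - (-1)·0.0000) / (9) = 0.2222
  y = (-7 - (3)·0.2222 - (3)·0.0000) / (7) = -1.0952
  z = (0 - (4)·0.2222 - (-3)·-1.0952) / (10) = -0.4174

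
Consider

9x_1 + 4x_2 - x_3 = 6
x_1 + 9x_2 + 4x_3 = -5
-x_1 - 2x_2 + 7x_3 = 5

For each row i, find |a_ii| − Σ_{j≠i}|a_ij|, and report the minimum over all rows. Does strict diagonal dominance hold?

row 1: |9| − (4+1) = 4
row 2: |9| − (1+4) = 4
row 3: |7| − (1+2) = 4
minimum over rows = 4 → strictly diagonally dominant (convergence guaranteed)

4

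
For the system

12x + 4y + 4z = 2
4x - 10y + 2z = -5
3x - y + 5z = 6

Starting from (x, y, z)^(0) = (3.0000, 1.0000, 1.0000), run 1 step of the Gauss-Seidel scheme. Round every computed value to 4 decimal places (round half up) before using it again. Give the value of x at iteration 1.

Iteration 1:
  x = (2 - (4)·1.0000 - (4)·1.0000) / (12) = -0.5000
  y = (-5 - (4)·-0.5000 - (2)·1.0000) / (-10) = 0.5000
  z = (6 - (3)·-0.5000 - (-1)·0.5000) / (5) = 1.6000

-0.5000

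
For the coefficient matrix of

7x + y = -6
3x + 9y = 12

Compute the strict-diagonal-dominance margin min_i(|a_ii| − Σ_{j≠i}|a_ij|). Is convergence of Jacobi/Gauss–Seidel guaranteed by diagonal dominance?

row 1: |7| − (1) = 6
row 2: |9| − (3) = 6
minimum over rows = 6 → strictly diagonally dominant (convergence guaranteed)

6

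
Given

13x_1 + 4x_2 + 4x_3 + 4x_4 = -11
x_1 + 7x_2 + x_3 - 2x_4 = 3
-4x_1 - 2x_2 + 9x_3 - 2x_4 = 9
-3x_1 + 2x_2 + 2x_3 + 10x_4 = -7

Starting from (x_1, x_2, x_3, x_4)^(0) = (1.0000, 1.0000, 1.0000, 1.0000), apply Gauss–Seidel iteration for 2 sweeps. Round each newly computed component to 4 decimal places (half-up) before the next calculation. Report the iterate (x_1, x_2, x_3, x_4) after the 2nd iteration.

Iteration 1:
  x_1 = (-11 - (4)·1.0000 - (4)·1.0000 - (4)·1.0000) / (13) = -1.7692
  x_2 = (3 - (1)·-1.7692 - (1)·1.0000 - (-2)·1.0000) / (7) = 0.8242
  x_3 = (9 - (-4)·-1.7692 - (-2)·0.8242 - (-2)·1.0000) / (9) = 0.6191
  x_4 = (-7 - (-3)·-1.7692 - (2)·0.8242 - (2)·0.6191) / (10) = -1.5194
Iteration 2:
  x_1 = (-11 - (4)·0.8242 - (4)·0.6191 - (4)·-1.5194) / (13) = -0.8227
  x_2 = (3 - (1)·-0.8227 - (1)·0.6191 - (-2)·-1.5194) / (7) = 0.0235
  x_3 = (9 - (-4)·-0.8227 - (-2)·0.0235 - (-2)·-1.5194) / (9) = 0.3019
  x_4 = (-7 - (-3)·-0.8227 - (2)·0.0235 - (2)·0.3019) / (10) = -1.0119

(-0.8227, 0.0235, 0.3019, -1.0119)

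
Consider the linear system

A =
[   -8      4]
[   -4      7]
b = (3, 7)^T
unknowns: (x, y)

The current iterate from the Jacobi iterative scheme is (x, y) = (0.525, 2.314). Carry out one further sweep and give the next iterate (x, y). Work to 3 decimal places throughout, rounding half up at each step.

(0.782, 1.300)

One sweep:
  x = (3 - (4)·2.314) / (-8) = 0.782
  y = (7 - (-4)·0.525) / (7) = 1.300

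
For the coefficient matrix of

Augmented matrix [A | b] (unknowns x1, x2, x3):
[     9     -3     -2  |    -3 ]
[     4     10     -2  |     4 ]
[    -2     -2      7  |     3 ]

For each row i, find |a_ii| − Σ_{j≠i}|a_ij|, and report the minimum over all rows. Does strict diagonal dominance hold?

3

row 1: |9| − (3+2) = 4
row 2: |10| − (4+2) = 4
row 3: |7| − (2+2) = 3
minimum over rows = 3 → strictly diagonally dominant (convergence guaranteed)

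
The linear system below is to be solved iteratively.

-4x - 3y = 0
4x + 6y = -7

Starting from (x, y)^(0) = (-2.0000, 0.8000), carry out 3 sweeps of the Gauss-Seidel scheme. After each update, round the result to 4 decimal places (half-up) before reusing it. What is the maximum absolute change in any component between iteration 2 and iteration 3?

Iteration 1:
  x = (0 - (-3)·0.8000) / (-4) = -0.6000
  y = (-7 - (4)·-0.6000) / (6) = -0.7667
Iteration 2:
  x = (0 - (-3)·-0.7667) / (-4) = 0.5750
  y = (-7 - (4)·0.5750) / (6) = -1.5500
Iteration 3:
  x = (0 - (-3)·-1.5500) / (-4) = 1.1625
  y = (-7 - (4)·1.1625) / (6) = -1.9417
Change: (0.5875, -0.3917) → max |·| = 0.5875

0.5875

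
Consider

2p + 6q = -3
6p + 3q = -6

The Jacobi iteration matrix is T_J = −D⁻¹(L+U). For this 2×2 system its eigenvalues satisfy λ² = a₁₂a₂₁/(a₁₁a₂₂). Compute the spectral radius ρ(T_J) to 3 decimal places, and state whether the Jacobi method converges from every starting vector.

2.449

a₁₂a₂₁/(a₁₁a₂₂) = (6)·(6) / ((2)·(3)) = 6.000000
ρ = √|6.000000| = √6.000000 = 2.449
ρ > 1, so Jacobi diverges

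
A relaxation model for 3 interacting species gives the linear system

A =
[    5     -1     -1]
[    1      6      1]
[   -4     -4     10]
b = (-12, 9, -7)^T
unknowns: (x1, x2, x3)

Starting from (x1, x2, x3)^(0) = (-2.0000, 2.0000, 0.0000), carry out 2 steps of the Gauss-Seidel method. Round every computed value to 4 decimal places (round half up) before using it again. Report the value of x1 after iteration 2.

Iteration 1:
  x1 = (-12 - (-1)·2.0000 - (-1)·0.0000) / (5) = -2.0000
  x2 = (9 - (1)·-2.0000 - (1)·0.0000) / (6) = 1.8333
  x3 = (-7 - (-4)·-2.0000 - (-4)·1.8333) / (10) = -0.7667
Iteration 2:
  x1 = (-12 - (-1)·1.8333 - (-1)·-0.7667) / (5) = -2.1867
  x2 = (9 - (1)·-2.1867 - (1)·-0.7667) / (6) = 1.9922
  x3 = (-7 - (-4)·-2.1867 - (-4)·1.9922) / (10) = -0.7778

-2.1867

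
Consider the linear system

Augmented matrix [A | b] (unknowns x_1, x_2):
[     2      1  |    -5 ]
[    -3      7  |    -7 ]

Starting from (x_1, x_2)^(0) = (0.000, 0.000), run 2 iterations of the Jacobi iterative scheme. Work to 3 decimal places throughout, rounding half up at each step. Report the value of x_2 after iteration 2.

Iteration 1:
  x_1 = (-5 - (1)·0.000) / (2) = -2.500
  x_2 = (-7 - (-3)·0.000) / (7) = -1.000
Iteration 2:
  x_1 = (-5 - (1)·-1.000) / (2) = -2.000
  x_2 = (-7 - (-3)·-2.500) / (7) = -2.071

-2.071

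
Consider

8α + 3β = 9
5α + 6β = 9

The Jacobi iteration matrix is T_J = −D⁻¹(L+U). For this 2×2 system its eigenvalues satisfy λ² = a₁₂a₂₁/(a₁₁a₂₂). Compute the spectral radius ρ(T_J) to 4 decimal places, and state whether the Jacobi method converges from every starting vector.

a₁₂a₂₁/(a₁₁a₂₂) = (3)·(5) / ((8)·(6)) = 0.312500
ρ = √|0.312500| = √0.312500 = 0.5590
ρ < 1, so Jacobi converges

0.5590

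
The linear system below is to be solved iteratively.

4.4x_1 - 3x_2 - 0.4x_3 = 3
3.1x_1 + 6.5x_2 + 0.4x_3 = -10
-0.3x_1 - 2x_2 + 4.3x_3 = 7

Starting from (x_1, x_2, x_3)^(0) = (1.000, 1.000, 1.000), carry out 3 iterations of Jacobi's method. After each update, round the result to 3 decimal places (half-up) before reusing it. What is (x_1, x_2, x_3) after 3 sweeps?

(-0.861, -1.329, 0.490)

Iteration 1:
  x_1 = (3 - (-3)·1.000 - (-0.4)·1.000) / (4.4) = 1.455
  x_2 = (-10 - (3.1)·1.000 - (0.4)·1.000) / (6.5) = -2.077
  x_3 = (7 - (-0.3)·1.000 - (-2)·1.000) / (4.3) = 2.163
Iteration 2:
  x_1 = (3 - (-3)·-2.077 - (-0.4)·2.163) / (4.4) = -0.538
  x_2 = (-10 - (3.1)·1.455 - (0.4)·2.163) / (6.5) = -2.365
  x_3 = (7 - (-0.3)·1.455 - (-2)·-2.077) / (4.3) = 0.763
Iteration 3:
  x_1 = (3 - (-3)·-2.365 - (-0.4)·0.763) / (4.4) = -0.861
  x_2 = (-10 - (3.1)·-0.538 - (0.4)·0.763) / (6.5) = -1.329
  x_3 = (7 - (-0.3)·-0.538 - (-2)·-2.365) / (4.3) = 0.490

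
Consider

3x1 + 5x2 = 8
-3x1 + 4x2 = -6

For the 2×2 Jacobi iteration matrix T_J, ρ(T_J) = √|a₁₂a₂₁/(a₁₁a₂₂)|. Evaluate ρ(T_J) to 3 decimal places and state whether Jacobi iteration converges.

a₁₂a₂₁/(a₁₁a₂₂) = (5)·(-3) / ((3)·(4)) = -1.250000
ρ = √|-1.250000| = √1.250000 = 1.118
ρ > 1, so Jacobi diverges

1.118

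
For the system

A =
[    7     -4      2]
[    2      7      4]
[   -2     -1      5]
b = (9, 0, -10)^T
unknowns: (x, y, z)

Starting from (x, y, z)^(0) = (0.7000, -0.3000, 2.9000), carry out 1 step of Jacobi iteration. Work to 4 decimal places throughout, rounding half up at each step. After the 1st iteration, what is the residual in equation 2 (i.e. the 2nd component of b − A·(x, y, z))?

19.5483

Iteration 1:
  x = (9 - (-4)·-0.3000 - (2)·2.9000) / (7) = 0.2857
  y = (0 - (2)·0.7000 - (4)·2.9000) / (7) = -1.8571
  z = (-10 - (-2)·0.7000 - (-1)·-0.3000) / (5) = -1.7800
Residual b − A·x = (3.1317, 19.5483, -2.3857)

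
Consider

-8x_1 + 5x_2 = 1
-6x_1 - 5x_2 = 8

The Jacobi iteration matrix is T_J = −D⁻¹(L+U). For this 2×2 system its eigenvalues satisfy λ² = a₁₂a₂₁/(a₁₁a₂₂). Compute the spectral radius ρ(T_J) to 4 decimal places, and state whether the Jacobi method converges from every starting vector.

a₁₂a₂₁/(a₁₁a₂₂) = (5)·(-6) / ((-8)·(-5)) = -0.750000
ρ = √|-0.750000| = √0.750000 = 0.8660
ρ < 1, so Jacobi converges

0.8660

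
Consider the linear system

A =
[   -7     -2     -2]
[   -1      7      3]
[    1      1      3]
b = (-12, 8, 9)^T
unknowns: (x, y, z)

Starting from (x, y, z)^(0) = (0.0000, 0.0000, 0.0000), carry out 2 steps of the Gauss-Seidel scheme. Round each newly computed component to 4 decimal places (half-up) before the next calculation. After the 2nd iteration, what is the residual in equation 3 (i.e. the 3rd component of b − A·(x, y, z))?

-0.0001

Iteration 1:
  x = (-12 - (-2)·0.0000 - (-2)·0.0000) / (-7) = 1.7143
  y = (8 - (-1)·1.7143 - (3)·0.0000) / (7) = 1.3878
  z = (9 - (1)·1.7143 - (1)·1.3878) / (3) = 1.9660
Iteration 2:
  x = (-12 - (-2)·1.3878 - (-2)·1.9660) / (-7) = 0.7561
  y = (8 - (-1)·0.7561 - (3)·1.9660) / (7) = 0.4083
  z = (9 - (1)·0.7561 - (1)·0.4083) / (3) = 2.6119
Residual b − A·x = (-0.6669, -1.9377, -0.0001)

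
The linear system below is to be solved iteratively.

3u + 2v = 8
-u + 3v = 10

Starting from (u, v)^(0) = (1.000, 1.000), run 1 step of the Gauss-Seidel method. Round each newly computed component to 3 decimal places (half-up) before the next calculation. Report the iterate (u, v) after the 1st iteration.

Iteration 1:
  u = (8 - (2)·1.000) / (3) = 2.000
  v = (10 - (-1)·2.000) / (3) = 4.000

(2.000, 4.000)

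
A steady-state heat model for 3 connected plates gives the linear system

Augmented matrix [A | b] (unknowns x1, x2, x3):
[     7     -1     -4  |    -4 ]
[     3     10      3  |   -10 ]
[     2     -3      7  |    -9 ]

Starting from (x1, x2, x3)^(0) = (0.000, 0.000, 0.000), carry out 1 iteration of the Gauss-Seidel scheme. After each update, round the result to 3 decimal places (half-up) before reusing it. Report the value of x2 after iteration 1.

-0.829

Iteration 1:
  x1 = (-4 - (-1)·0.000 - (-4)·0.000) / (7) = -0.571
  x2 = (-10 - (3)·-0.571 - (3)·0.000) / (10) = -0.829
  x3 = (-9 - (2)·-0.571 - (-3)·-0.829) / (7) = -1.478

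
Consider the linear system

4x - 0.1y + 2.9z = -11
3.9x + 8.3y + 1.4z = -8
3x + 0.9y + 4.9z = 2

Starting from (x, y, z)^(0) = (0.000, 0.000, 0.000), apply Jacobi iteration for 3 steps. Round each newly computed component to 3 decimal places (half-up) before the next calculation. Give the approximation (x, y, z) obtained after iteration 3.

Iteration 1:
  x = (-11 - (-0.1)·0.000 - (2.9)·0.000) / (4) = -2.750
  y = (-8 - (3.9)·0.000 - (1.4)·0.000) / (8.3) = -0.964
  z = (2 - (3)·0.000 - (0.9)·0.000) / (4.9) = 0.408
Iteration 2:
  x = (-11 - (-0.1)·-0.964 - (2.9)·0.408) / (4) = -3.070
  y = (-8 - (3.9)·-2.750 - (1.4)·0.408) / (8.3) = 0.259
  z = (2 - (3)·-2.750 - (0.9)·-0.964) / (4.9) = 2.269
Iteration 3:
  x = (-11 - (-0.1)·0.259 - (2.9)·2.269) / (4) = -4.389
  y = (-8 - (3.9)·-3.070 - (1.4)·2.269) / (8.3) = 0.096
  z = (2 - (3)·-3.070 - (0.9)·0.259) / (4.9) = 2.240

(-4.389, 0.096, 2.240)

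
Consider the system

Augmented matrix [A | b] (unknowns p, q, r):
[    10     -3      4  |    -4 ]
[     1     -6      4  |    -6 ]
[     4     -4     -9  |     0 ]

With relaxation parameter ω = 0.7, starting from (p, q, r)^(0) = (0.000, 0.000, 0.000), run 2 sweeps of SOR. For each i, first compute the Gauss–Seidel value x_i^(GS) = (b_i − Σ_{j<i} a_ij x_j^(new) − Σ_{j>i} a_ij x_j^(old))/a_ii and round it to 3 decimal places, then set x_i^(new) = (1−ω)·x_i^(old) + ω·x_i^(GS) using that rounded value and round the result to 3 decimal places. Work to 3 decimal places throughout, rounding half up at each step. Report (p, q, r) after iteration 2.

Iteration 1:
  p: GS value = (-4 - (-3)·0.000 - (4)·0.000) / (10) = -0.400;  p ← (1−ω)·0.000 + ω·-0.400 = -0.280
  q: GS value = (-6 - (1)·-0.280 - (4)·0.000) / (-6) = 0.953;  q ← (1−ω)·0.000 + ω·0.953 = 0.667
  r: GS value = (0 - (4)·-0.280 - (-4)·0.667) / (-9) = -0.421;  r ← (1−ω)·0.000 + ω·-0.421 = -0.295
Iteration 2:
  p: GS value = (-4 - (-3)·0.667 - (4)·-0.295) / (10) = -0.082;  p ← (1−ω)·-0.280 + ω·-0.082 = -0.141
  q: GS value = (-6 - (1)·-0.141 - (4)·-0.295) / (-6) = 0.780;  q ← (1−ω)·0.667 + ω·0.780 = 0.746
  r: GS value = (0 - (4)·-0.141 - (-4)·0.746) / (-9) = -0.394;  r ← (1−ω)·-0.295 + ω·-0.394 = -0.364

(-0.141, 0.746, -0.364)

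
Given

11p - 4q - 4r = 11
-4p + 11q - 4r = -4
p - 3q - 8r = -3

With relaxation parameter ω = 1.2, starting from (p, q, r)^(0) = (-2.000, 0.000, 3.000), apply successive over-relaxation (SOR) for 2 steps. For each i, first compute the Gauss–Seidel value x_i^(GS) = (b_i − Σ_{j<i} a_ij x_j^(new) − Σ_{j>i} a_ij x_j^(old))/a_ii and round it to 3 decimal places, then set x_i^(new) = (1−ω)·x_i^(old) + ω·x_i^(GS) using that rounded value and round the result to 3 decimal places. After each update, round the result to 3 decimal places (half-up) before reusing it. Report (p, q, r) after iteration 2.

(1.257, -0.612, 1.050)

Iteration 1:
  p: GS value = (11 - (-4)·0.000 - (-4)·3.000) / (11) = 2.091;  p ← (1−ω)·-2.000 + ω·2.091 = 2.909
  q: GS value = (-4 - (-4)·2.909 - (-4)·3.000) / (11) = 1.785;  q ← (1−ω)·0.000 + ω·1.785 = 2.142
  r: GS value = (-3 - (1)·2.909 - (-3)·2.142) / (-8) = -0.065;  r ← (1−ω)·3.000 + ω·-0.065 = -0.678
Iteration 2:
  p: GS value = (11 - (-4)·2.142 - (-4)·-0.678) / (11) = 1.532;  p ← (1−ω)·2.909 + ω·1.532 = 1.257
  q: GS value = (-4 - (-4)·1.257 - (-4)·-0.678) / (11) = -0.153;  q ← (1−ω)·2.142 + ω·-0.153 = -0.612
  r: GS value = (-3 - (1)·1.257 - (-3)·-0.612) / (-8) = 0.762;  r ← (1−ω)·-0.678 + ω·0.762 = 1.050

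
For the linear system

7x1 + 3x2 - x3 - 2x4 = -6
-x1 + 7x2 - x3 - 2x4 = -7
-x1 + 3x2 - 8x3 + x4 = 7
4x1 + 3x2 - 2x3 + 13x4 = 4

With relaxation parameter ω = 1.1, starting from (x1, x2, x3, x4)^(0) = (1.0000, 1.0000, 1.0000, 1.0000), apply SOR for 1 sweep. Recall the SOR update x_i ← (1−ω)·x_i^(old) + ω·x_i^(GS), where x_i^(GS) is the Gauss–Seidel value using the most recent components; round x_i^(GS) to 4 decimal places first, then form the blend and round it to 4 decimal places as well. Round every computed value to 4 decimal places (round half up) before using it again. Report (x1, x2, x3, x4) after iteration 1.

(-1.0428, -0.8924, -1.1497, 0.6234)

Iteration 1:
  x1: GS value = (-6 - (3)·1.0000 - (-1)·1.0000 - (-2)·1.0000) / (7) = -0.8571;  x1 ← (1−ω)·1.0000 + ω·-0.8571 = -1.0428
  x2: GS value = (-7 - (-1)·-1.0428 - (-1)·1.0000 - (-2)·1.0000) / (7) = -0.7204;  x2 ← (1−ω)·1.0000 + ω·-0.7204 = -0.8924
  x3: GS value = (7 - (-1)·-1.0428 - (3)·-0.8924 - (1)·1.0000) / (-8) = -0.9543;  x3 ← (1−ω)·1.0000 + ω·-0.9543 = -1.1497
  x4: GS value = (4 - (4)·-1.0428 - (3)·-0.8924 - (-2)·-1.1497) / (13) = 0.6576;  x4 ← (1−ω)·1.0000 + ω·0.6576 = 0.6234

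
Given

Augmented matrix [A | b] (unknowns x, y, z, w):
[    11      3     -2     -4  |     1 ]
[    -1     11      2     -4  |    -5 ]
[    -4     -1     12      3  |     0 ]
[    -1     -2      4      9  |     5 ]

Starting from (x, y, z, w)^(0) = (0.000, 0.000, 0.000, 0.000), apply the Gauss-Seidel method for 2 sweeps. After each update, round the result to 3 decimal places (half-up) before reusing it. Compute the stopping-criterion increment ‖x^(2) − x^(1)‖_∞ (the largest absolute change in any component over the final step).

0.291

Iteration 1:
  x = (1 - (3)·0.000 - (-2)·0.000 - (-4)·0.000) / (11) = 0.091
  y = (-5 - (-1)·0.091 - (2)·0.000 - (-4)·0.000) / (11) = -0.446
  z = (0 - (-4)·0.091 - (-1)·-0.446 - (3)·0.000) / (12) = -0.007
  w = (5 - (-1)·0.091 - (-2)·-0.446 - (4)·-0.007) / (9) = 0.470
Iteration 2:
  x = (1 - (3)·-0.446 - (-2)·-0.007 - (-4)·0.470) / (11) = 0.382
  y = (-5 - (-1)·0.382 - (2)·-0.007 - (-4)·0.470) / (11) = -0.248
  z = (0 - (-4)·0.382 - (-1)·-0.248 - (3)·0.470) / (12) = -0.011
  w = (5 - (-1)·0.382 - (-2)·-0.248 - (4)·-0.011) / (9) = 0.548
Change: (0.291, 0.198, -0.004, 0.078) → max |·| = 0.291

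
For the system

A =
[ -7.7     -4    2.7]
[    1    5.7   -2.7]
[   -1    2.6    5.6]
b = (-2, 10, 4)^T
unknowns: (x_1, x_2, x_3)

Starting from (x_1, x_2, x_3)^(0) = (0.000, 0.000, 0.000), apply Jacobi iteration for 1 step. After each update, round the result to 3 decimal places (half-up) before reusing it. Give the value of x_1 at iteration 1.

0.260

Iteration 1:
  x_1 = (-2 - (-4)·0.000 - (2.7)·0.000) / (-7.7) = 0.260
  x_2 = (10 - (1)·0.000 - (-2.7)·0.000) / (5.7) = 1.754
  x_3 = (4 - (-1)·0.000 - (2.6)·0.000) / (5.6) = 0.714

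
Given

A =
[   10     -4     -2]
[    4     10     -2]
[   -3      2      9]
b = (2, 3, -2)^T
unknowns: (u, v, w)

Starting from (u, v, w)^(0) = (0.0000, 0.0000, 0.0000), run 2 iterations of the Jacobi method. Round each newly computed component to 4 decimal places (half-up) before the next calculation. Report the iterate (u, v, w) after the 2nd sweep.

(0.2756, 0.1756, -0.2222)

Iteration 1:
  u = (2 - (-4)·0.0000 - (-2)·0.0000) / (10) = 0.2000
  v = (3 - (4)·0.0000 - (-2)·0.0000) / (10) = 0.3000
  w = (-2 - (-3)·0.0000 - (2)·0.0000) / (9) = -0.2222
Iteration 2:
  u = (2 - (-4)·0.3000 - (-2)·-0.2222) / (10) = 0.2756
  v = (3 - (4)·0.2000 - (-2)·-0.2222) / (10) = 0.1756
  w = (-2 - (-3)·0.2000 - (2)·0.3000) / (9) = -0.2222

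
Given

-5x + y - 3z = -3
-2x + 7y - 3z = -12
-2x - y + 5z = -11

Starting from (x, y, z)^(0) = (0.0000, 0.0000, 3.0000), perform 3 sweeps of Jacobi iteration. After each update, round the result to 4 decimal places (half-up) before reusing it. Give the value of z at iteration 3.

Iteration 1:
  x = (-3 - (1)·0.0000 - (-3)·3.0000) / (-5) = -1.2000
  y = (-12 - (-2)·0.0000 - (-3)·3.0000) / (7) = -0.4286
  z = (-11 - (-2)·0.0000 - (-1)·0.0000) / (5) = -2.2000
Iteration 2:
  x = (-3 - (1)·-0.4286 - (-3)·-2.2000) / (-5) = 1.8343
  y = (-12 - (-2)·-1.2000 - (-3)·-2.2000) / (7) = -3.0000
  z = (-11 - (-2)·-1.2000 - (-1)·-0.4286) / (5) = -2.7657
Iteration 3:
  x = (-3 - (1)·-3.0000 - (-3)·-2.7657) / (-5) = 1.6594
  y = (-12 - (-2)·1.8343 - (-3)·-2.7657) / (7) = -2.3755
  z = (-11 - (-2)·1.8343 - (-1)·-3.0000) / (5) = -2.0663

-2.0663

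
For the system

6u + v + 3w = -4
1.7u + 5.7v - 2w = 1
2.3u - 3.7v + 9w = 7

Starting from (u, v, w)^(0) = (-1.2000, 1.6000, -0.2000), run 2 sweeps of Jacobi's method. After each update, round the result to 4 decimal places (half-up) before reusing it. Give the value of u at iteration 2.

-1.6150

Iteration 1:
  u = (-4 - (1)·1.6000 - (3)·-0.2000) / (6) = -0.8333
  v = (1 - (1.7)·-1.2000 - (-2)·-0.2000) / (5.7) = 0.4632
  w = (7 - (2.3)·-1.2000 - (-3.7)·1.6000) / (9) = 1.7422
Iteration 2:
  u = (-4 - (1)·0.4632 - (3)·1.7422) / (6) = -1.6150
  v = (1 - (1.7)·-0.8333 - (-2)·1.7422) / (5.7) = 1.0353
  w = (7 - (2.3)·-0.8333 - (-3.7)·0.4632) / (9) = 1.1812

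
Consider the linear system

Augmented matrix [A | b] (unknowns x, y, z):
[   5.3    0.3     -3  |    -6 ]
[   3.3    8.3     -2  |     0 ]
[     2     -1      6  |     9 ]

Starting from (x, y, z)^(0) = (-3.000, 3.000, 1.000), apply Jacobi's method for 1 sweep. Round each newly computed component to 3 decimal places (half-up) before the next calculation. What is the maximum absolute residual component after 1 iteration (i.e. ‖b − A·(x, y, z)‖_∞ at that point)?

6.471

Iteration 1:
  x = (-6 - (0.3)·3.000 - (-3)·1.000) / (5.3) = -0.736
  y = (0 - (3.3)·-3.000 - (-2)·1.000) / (8.3) = 1.434
  z = (9 - (2)·-3.000 - (-1)·3.000) / (6) = 3.000
Residual b − A·x = (6.471, -3.473, -6.094); ∞-norm = 6.471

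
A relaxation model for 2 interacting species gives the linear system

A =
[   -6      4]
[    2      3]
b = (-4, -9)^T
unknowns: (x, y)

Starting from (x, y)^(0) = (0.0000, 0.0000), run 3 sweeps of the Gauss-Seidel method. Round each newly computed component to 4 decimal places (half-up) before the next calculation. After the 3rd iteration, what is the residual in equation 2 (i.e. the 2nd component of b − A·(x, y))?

Iteration 1:
  x = (-4 - (4)·0.0000) / (-6) = 0.6667
  y = (-9 - (2)·0.6667) / (3) = -3.4445
Iteration 2:
  x = (-4 - (4)·-3.4445) / (-6) = -1.6297
  y = (-9 - (2)·-1.6297) / (3) = -1.9135
Iteration 3:
  x = (-4 - (4)·-1.9135) / (-6) = -0.6090
  y = (-9 - (2)·-0.6090) / (3) = -2.5940
Residual b − A·x = (2.7220, 0.0000)

0.0000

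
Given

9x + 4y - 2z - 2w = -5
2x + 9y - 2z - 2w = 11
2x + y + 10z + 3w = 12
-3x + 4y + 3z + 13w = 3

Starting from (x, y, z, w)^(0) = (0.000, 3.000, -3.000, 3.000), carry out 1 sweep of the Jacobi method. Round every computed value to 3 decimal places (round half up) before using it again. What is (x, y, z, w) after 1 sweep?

(-1.889, 1.222, 0.000, 0.000)

Iteration 1:
  x = (-5 - (4)·3.000 - (-2)·-3.000 - (-2)·3.000) / (9) = -1.889
  y = (11 - (2)·0.000 - (-2)·-3.000 - (-2)·3.000) / (9) = 1.222
  z = (12 - (2)·0.000 - (1)·3.000 - (3)·3.000) / (10) = 0.000
  w = (3 - (-3)·0.000 - (4)·3.000 - (3)·-3.000) / (13) = 0.000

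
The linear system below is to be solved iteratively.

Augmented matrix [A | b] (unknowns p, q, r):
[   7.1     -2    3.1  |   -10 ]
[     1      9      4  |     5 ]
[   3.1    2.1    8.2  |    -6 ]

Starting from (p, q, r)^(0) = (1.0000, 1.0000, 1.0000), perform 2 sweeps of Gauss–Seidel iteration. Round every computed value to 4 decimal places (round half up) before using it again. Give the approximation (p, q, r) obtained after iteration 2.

Iteration 1:
  p = (-10 - (-2)·1.0000 - (3.1)·1.0000) / (7.1) = -1.5634
  q = (5 - (1)·-1.5634 - (4)·1.0000) / (9) = 0.2848
  r = (-6 - (3.1)·-1.5634 - (2.1)·0.2848) / (8.2) = -0.2136
Iteration 2:
  p = (-10 - (-2)·0.2848 - (3.1)·-0.2136) / (7.1) = -1.2350
  q = (5 - (1)·-1.2350 - (4)·-0.2136) / (9) = 0.7877
  r = (-6 - (3.1)·-1.2350 - (2.1)·0.7877) / (8.2) = -0.4665

(-1.2350, 0.7877, -0.4665)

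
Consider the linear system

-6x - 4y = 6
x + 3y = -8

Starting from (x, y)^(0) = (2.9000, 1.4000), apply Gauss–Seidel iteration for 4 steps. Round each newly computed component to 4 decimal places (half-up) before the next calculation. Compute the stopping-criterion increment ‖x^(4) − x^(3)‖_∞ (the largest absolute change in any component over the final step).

Iteration 1:
  x = (6 - (-4)·1.4000) / (-6) = -1.9333
  y = (-8 - (1)·-1.9333) / (3) = -2.0222
Iteration 2:
  x = (6 - (-4)·-2.0222) / (-6) = 0.3481
  y = (-8 - (1)·0.3481) / (3) = -2.7827
Iteration 3:
  x = (6 - (-4)·-2.7827) / (-6) = 0.8551
  y = (-8 - (1)·0.8551) / (3) = -2.9517
Iteration 4:
  x = (6 - (-4)·-2.9517) / (-6) = 0.9678
  y = (-8 - (1)·0.9678) / (3) = -2.9893
Change: (0.1127, -0.0376) → max |·| = 0.1127

0.1127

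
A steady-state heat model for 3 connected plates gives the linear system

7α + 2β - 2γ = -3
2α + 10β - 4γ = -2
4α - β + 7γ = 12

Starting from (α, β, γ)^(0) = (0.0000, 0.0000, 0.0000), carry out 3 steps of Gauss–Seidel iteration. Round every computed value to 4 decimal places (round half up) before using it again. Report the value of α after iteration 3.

Iteration 1:
  α = (-3 - (2)·0.0000 - (-2)·0.0000) / (7) = -0.4286
  β = (-2 - (2)·-0.4286 - (-4)·0.0000) / (10) = -0.1143
  γ = (12 - (4)·-0.4286 - (-1)·-0.1143) / (7) = 1.9429
Iteration 2:
  α = (-3 - (2)·-0.1143 - (-2)·1.9429) / (7) = 0.1592
  β = (-2 - (2)·0.1592 - (-4)·1.9429) / (10) = 0.5453
  γ = (12 - (4)·0.1592 - (-1)·0.5453) / (7) = 1.7012
Iteration 3:
  α = (-3 - (2)·0.5453 - (-2)·1.7012) / (7) = -0.0983
  β = (-2 - (2)·-0.0983 - (-4)·1.7012) / (10) = 0.5001
  γ = (12 - (4)·-0.0983 - (-1)·0.5001) / (7) = 1.8419

-0.0983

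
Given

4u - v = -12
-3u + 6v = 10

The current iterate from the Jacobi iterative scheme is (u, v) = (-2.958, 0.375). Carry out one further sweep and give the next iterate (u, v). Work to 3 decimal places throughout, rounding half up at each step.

(-2.906, 0.188)

One sweep:
  u = (-12 - (-1)·0.375) / (4) = -2.906
  v = (10 - (-3)·-2.958) / (6) = 0.188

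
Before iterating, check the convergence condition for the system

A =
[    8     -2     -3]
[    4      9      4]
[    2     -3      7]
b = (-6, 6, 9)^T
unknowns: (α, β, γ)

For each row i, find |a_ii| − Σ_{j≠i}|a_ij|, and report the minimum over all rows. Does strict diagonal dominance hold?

1

row 1: |8| − (2+3) = 3
row 2: |9| − (4+4) = 1
row 3: |7| − (2+3) = 2
minimum over rows = 1 → strictly diagonally dominant (convergence guaranteed)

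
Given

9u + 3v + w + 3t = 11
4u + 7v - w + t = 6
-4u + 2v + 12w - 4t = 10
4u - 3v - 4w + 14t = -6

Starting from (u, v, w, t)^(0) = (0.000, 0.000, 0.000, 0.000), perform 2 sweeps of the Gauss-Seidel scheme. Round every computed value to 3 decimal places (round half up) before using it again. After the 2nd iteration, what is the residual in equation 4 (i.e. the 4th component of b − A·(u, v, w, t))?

Iteration 1:
  u = (11 - (3)·0.000 - (1)·0.000 - (3)·0.000) / (9) = 1.222
  v = (6 - (4)·1.222 - (-1)·0.000 - (1)·0.000) / (7) = 0.159
  w = (10 - (-4)·1.222 - (2)·0.159 - (-4)·0.000) / (12) = 1.214
  t = (-6 - (4)·1.222 - (-3)·0.159 - (-4)·1.214) / (14) = -0.397
Iteration 2:
  u = (11 - (3)·0.159 - (1)·1.214 - (3)·-0.397) / (9) = 1.167
  v = (6 - (4)·1.167 - (-1)·1.214 - (1)·-0.397) / (7) = 0.420
  w = (10 - (-4)·1.167 - (2)·0.420 - (-4)·-0.397) / (12) = 1.020
  t = (-6 - (4)·1.167 - (-3)·0.420 - (-4)·1.020) / (14) = -0.381
Residual b − A·x = (-0.640, -0.207, 0.064, 0.006)

0.006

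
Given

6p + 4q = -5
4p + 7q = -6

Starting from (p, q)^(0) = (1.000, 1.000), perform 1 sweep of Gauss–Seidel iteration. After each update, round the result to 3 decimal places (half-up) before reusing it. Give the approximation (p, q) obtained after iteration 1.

Iteration 1:
  p = (-5 - (4)·1.000) / (6) = -1.500
  q = (-6 - (4)·-1.500) / (7) = 0.000

(-1.500, 0.000)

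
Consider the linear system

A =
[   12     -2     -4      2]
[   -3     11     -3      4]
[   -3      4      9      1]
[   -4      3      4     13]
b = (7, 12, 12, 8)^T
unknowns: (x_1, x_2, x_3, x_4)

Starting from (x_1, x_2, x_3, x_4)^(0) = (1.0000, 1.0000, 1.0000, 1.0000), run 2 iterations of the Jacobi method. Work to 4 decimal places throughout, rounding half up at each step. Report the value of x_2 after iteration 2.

1.5041

Iteration 1:
  x_1 = (7 - (-2)·1.0000 - (-4)·1.0000 - (2)·1.0000) / (12) = 0.9167
  x_2 = (12 - (-3)·1.0000 - (-3)·1.0000 - (4)·1.0000) / (11) = 1.2727
  x_3 = (12 - (-3)·1.0000 - (4)·1.0000 - (1)·1.0000) / (9) = 1.1111
  x_4 = (8 - (-4)·1.0000 - (3)·1.0000 - (4)·1.0000) / (13) = 0.3846
Iteration 2:
  x_1 = (7 - (-2)·1.2727 - (-4)·1.1111 - (2)·0.3846) / (12) = 1.1017
  x_2 = (12 - (-3)·0.9167 - (-3)·1.1111 - (4)·0.3846) / (11) = 1.5041
  x_3 = (12 - (-3)·0.9167 - (4)·1.2727 - (1)·0.3846) / (9) = 1.0305
  x_4 = (8 - (-4)·0.9167 - (3)·1.2727 - (4)·1.1111) / (13) = 0.2619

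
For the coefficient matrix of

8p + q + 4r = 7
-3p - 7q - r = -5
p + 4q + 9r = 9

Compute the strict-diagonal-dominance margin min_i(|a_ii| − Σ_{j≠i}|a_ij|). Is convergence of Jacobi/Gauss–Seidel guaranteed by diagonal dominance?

3

row 1: |8| − (1+4) = 3
row 2: |-7| − (3+1) = 3
row 3: |9| − (1+4) = 4
minimum over rows = 3 → strictly diagonally dominant (convergence guaranteed)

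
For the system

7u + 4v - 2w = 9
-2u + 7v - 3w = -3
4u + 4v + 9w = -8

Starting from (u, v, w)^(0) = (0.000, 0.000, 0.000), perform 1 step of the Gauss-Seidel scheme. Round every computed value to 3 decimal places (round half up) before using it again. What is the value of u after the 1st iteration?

1.286

Iteration 1:
  u = (9 - (4)·0.000 - (-2)·0.000) / (7) = 1.286
  v = (-3 - (-2)·1.286 - (-3)·0.000) / (7) = -0.061
  w = (-8 - (4)·1.286 - (4)·-0.061) / (9) = -1.433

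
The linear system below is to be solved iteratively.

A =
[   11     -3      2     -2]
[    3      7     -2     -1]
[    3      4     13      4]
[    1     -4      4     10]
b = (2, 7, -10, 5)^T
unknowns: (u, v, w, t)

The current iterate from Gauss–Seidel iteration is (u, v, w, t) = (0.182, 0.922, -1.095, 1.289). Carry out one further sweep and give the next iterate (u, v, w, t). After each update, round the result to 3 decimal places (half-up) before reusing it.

(0.867, 0.500, -1.520, 1.221)

One sweep:
  u = (2 - (-3)·0.922 - (2)·-1.095 - (-2)·1.289) / (11) = 0.867
  v = (7 - (3)·0.867 - (-2)·-1.095 - (-1)·1.289) / (7) = 0.500
  w = (-10 - (3)·0.867 - (4)·0.500 - (4)·1.289) / (13) = -1.520
  t = (5 - (1)·0.867 - (-4)·0.500 - (4)·-1.520) / (10) = 1.221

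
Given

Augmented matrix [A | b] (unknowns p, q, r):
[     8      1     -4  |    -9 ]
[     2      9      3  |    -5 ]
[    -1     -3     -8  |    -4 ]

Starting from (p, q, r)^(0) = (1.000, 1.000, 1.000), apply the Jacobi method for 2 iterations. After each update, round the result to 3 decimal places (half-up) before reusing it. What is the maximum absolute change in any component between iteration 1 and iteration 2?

Iteration 1:
  p = (-9 - (1)·1.000 - (-4)·1.000) / (8) = -0.750
  q = (-5 - (2)·1.000 - (3)·1.000) / (9) = -1.111
  r = (-4 - (-1)·1.000 - (-3)·1.000) / (-8) = 0.000
Iteration 2:
  p = (-9 - (1)·-1.111 - (-4)·0.000) / (8) = -0.986
  q = (-5 - (2)·-0.750 - (3)·0.000) / (9) = -0.389
  r = (-4 - (-1)·-0.750 - (-3)·-1.111) / (-8) = 1.010
Change: (-0.236, 0.722, 1.010) → max |·| = 1.010

1.010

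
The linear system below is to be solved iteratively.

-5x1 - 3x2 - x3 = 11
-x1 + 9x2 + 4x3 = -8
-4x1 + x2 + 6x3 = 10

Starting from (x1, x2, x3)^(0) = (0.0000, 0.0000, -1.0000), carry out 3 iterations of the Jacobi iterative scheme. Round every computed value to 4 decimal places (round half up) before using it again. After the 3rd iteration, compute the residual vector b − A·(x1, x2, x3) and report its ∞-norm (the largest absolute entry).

3.8554

Iteration 1:
  x1 = (11 - (-3)·0.0000 - (-1)·-1.0000) / (-5) = -2.0000
  x2 = (-8 - (-1)·0.0000 - (4)·-1.0000) / (9) = -0.4444
  x3 = (10 - (-4)·0.0000 - (1)·0.0000) / (6) = 1.6667
Iteration 2:
  x1 = (11 - (-3)·-0.4444 - (-1)·1.6667) / (-5) = -2.2667
  x2 = (-8 - (-1)·-2.0000 - (4)·1.6667) / (9) = -1.8519
  x3 = (10 - (-4)·-2.0000 - (1)·-0.4444) / (6) = 0.4074
Iteration 3:
  x1 = (11 - (-3)·-1.8519 - (-1)·0.4074) / (-5) = -1.1703
  x2 = (-8 - (-1)·-2.2667 - (4)·0.4074) / (9) = -1.3218
  x3 = (10 - (-4)·-2.2667 - (1)·-1.8519) / (6) = 0.4642
Residual b − A·x = (1.6473, 0.8691, 3.8554); ∞-norm = 3.8554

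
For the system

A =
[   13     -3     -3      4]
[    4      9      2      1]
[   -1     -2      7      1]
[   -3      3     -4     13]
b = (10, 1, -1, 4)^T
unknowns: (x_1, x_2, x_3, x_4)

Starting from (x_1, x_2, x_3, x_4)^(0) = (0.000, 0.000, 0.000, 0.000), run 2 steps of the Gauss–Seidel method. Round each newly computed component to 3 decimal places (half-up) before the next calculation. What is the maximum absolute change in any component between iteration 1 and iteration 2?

Iteration 1:
  x_1 = (10 - (-3)·0.000 - (-3)·0.000 - (4)·0.000) / (13) = 0.769
  x_2 = (1 - (4)·0.769 - (2)·0.000 - (1)·0.000) / (9) = -0.231
  x_3 = (-1 - (-1)·0.769 - (-2)·-0.231 - (1)·0.000) / (7) = -0.099
  x_4 = (4 - (-3)·0.769 - (3)·-0.231 - (-4)·-0.099) / (13) = 0.508
Iteration 2:
  x_1 = (10 - (-3)·-0.231 - (-3)·-0.099 - (4)·0.508) / (13) = 0.537
  x_2 = (1 - (4)·0.537 - (2)·-0.099 - (1)·0.508) / (9) = -0.162
  x_3 = (-1 - (-1)·0.537 - (-2)·-0.162 - (1)·0.508) / (7) = -0.185
  x_4 = (4 - (-3)·0.537 - (3)·-0.162 - (-4)·-0.185) / (13) = 0.412
Change: (-0.232, 0.069, -0.086, -0.096) → max |·| = 0.232

0.232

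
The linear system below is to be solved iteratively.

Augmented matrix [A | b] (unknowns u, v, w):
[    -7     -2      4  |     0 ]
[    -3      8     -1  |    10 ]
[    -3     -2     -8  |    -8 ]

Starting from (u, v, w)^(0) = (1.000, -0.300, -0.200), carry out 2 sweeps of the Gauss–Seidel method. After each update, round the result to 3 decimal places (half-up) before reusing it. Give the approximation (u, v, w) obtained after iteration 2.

Iteration 1:
  u = (0 - (-2)·-0.300 - (4)·-0.200) / (-7) = -0.029
  v = (10 - (-3)·-0.029 - (-1)·-0.200) / (8) = 1.214
  w = (-8 - (-3)·-0.029 - (-2)·1.214) / (-8) = 0.707
Iteration 2:
  u = (0 - (-2)·1.214 - (4)·0.707) / (-7) = 0.057
  v = (10 - (-3)·0.057 - (-1)·0.707) / (8) = 1.360
  w = (-8 - (-3)·0.057 - (-2)·1.360) / (-8) = 0.639

(0.057, 1.360, 0.639)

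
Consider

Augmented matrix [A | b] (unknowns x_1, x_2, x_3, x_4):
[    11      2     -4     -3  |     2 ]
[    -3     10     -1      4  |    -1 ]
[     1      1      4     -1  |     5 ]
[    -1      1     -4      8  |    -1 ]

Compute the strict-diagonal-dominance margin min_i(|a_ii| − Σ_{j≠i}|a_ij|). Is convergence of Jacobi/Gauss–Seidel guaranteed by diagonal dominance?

1

row 1: |11| − (2+4+3) = 2
row 2: |10| − (3+1+4) = 2
row 3: |4| − (1+1+1) = 1
row 4: |8| − (1+1+4) = 2
minimum over rows = 1 → strictly diagonally dominant (convergence guaranteed)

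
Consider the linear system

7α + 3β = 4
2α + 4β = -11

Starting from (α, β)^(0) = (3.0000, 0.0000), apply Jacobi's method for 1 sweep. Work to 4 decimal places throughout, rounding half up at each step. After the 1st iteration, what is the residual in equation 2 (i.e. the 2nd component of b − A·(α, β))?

Iteration 1:
  α = (4 - (3)·0.0000) / (7) = 0.5714
  β = (-11 - (2)·3.0000) / (4) = -4.2500
Residual b − A·x = (12.7502, 4.8572)

4.8572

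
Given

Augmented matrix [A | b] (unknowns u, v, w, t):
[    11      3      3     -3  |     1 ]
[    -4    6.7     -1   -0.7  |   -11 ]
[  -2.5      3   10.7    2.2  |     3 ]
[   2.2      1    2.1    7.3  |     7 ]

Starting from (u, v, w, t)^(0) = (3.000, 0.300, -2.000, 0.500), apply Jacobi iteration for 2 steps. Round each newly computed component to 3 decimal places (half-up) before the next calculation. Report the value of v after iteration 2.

Iteration 1:
  u = (1 - (3)·0.300 - (3)·-2.000 - (-3)·0.500) / (11) = 0.691
  v = (-11 - (-4)·3.000 - (-1)·-2.000 - (-0.7)·0.500) / (6.7) = -0.097
  w = (3 - (-2.5)·3.000 - (3)·0.300 - (2.2)·0.500) / (10.7) = 0.794
  t = (7 - (2.2)·3.000 - (1)·0.300 - (2.1)·-2.000) / (7.3) = 0.589
Iteration 2:
  u = (1 - (3)·-0.097 - (3)·0.794 - (-3)·0.589) / (11) = 0.061
  v = (-11 - (-4)·0.691 - (-1)·0.794 - (-0.7)·0.589) / (6.7) = -1.049
  w = (3 - (-2.5)·0.691 - (3)·-0.097 - (2.2)·0.589) / (10.7) = 0.348
  t = (7 - (2.2)·0.691 - (1)·-0.097 - (2.1)·0.794) / (7.3) = 0.536

-1.049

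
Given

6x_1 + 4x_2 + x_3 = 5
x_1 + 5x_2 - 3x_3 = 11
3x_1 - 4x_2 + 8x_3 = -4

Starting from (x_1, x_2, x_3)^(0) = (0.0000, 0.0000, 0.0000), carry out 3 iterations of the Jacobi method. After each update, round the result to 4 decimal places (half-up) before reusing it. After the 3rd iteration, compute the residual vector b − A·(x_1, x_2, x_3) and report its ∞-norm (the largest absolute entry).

Iteration 1:
  x_1 = (5 - (4)·0.0000 - (1)·0.0000) / (6) = 0.8333
  x_2 = (11 - (1)·0.0000 - (-3)·0.0000) / (5) = 2.2000
  x_3 = (-4 - (3)·0.0000 - (-4)·0.0000) / (8) = -0.5000
Iteration 2:
  x_1 = (5 - (4)·2.2000 - (1)·-0.5000) / (6) = -0.5500
  x_2 = (11 - (1)·0.8333 - (-3)·-0.5000) / (5) = 1.7333
  x_3 = (-4 - (3)·0.8333 - (-4)·2.2000) / (8) = 0.2875
Iteration 3:
  x_1 = (5 - (4)·1.7333 - (1)·0.2875) / (6) = -0.3701
  x_2 = (11 - (1)·-0.5500 - (-3)·0.2875) / (5) = 2.4825
  x_3 = (-4 - (3)·-0.5500 - (-4)·1.7333) / (8) = 0.5729
Residual b − A·x = (-3.2823, 0.6763, 2.4571); ∞-norm = 3.2823

3.2823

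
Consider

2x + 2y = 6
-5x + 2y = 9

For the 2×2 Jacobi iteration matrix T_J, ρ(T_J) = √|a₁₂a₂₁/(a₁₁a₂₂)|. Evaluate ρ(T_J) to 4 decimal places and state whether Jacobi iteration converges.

1.5811

a₁₂a₂₁/(a₁₁a₂₂) = (2)·(-5) / ((2)·(2)) = -2.500000
ρ = √|-2.500000| = √2.500000 = 1.5811
ρ > 1, so Jacobi diverges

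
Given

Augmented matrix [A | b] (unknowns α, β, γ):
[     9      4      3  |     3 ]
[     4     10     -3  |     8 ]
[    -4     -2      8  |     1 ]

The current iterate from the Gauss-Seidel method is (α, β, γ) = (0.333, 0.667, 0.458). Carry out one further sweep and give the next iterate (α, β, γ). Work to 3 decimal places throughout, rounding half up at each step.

One sweep:
  α = (3 - (4)·0.667 - (3)·0.458) / (9) = -0.116
  β = (8 - (4)·-0.116 - (-3)·0.458) / (10) = 0.984
  γ = (1 - (-4)·-0.116 - (-2)·0.984) / (8) = 0.313

(-0.116, 0.984, 0.313)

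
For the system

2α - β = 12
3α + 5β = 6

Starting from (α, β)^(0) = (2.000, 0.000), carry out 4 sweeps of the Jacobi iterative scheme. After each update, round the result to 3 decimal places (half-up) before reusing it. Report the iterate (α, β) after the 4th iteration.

(4.800, -1.680)

Iteration 1:
  α = (12 - (-1)·0.000) / (2) = 6.000
  β = (6 - (3)·2.000) / (5) = 0.000
Iteration 2:
  α = (12 - (-1)·0.000) / (2) = 6.000
  β = (6 - (3)·6.000) / (5) = -2.400
Iteration 3:
  α = (12 - (-1)·-2.400) / (2) = 4.800
  β = (6 - (3)·6.000) / (5) = -2.400
Iteration 4:
  α = (12 - (-1)·-2.400) / (2) = 4.800
  β = (6 - (3)·4.800) / (5) = -1.680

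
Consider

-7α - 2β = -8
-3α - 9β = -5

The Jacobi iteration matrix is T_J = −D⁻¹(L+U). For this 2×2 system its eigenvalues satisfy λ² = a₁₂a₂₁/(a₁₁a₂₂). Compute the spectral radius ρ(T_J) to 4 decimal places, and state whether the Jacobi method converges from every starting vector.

a₁₂a₂₁/(a₁₁a₂₂) = (-2)·(-3) / ((-7)·(-9)) = 0.095238
ρ = √|0.095238| = √0.095238 = 0.3086
ρ < 1, so Jacobi converges

0.3086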